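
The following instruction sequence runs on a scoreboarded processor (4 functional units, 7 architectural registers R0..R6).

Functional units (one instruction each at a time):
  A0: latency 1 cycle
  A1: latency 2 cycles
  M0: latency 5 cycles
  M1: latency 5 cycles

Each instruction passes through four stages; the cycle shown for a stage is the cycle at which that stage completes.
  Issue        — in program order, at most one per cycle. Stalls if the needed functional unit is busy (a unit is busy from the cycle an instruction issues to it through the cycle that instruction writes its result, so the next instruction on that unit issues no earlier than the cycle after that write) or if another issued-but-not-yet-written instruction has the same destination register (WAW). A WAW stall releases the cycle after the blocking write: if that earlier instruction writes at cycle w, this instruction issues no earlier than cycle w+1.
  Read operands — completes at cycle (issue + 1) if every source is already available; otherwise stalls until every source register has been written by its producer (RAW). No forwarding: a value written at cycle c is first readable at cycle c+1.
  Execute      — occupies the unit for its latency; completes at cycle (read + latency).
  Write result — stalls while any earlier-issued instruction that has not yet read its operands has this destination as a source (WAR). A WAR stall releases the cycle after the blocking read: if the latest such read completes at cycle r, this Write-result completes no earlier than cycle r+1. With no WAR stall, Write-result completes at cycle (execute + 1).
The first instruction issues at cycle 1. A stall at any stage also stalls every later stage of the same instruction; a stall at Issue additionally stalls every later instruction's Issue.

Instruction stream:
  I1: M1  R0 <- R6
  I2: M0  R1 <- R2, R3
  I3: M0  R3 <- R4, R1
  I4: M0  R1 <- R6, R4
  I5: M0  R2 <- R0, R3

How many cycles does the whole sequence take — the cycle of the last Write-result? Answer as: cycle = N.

t=1  I1 dispatched to M1
t=2  I1 operands ready, I2 dispatched to M0
t=3  I2 operands ready
t=7  I1 complete
t=8  R0←I1, I2 complete
t=9  R1←I2
t=10  I3 dispatched to M0
t=11  I3 operands ready
t=16  I3 complete
t=17  R3←I3
t=18  I4 dispatched to M0
t=19  I4 operands ready
t=24  I4 complete
t=25  R1←I4
t=26  I5 dispatched to M0
t=27  I5 operands ready
t=32  I5 complete
t=33  R2←I5

cycle = 33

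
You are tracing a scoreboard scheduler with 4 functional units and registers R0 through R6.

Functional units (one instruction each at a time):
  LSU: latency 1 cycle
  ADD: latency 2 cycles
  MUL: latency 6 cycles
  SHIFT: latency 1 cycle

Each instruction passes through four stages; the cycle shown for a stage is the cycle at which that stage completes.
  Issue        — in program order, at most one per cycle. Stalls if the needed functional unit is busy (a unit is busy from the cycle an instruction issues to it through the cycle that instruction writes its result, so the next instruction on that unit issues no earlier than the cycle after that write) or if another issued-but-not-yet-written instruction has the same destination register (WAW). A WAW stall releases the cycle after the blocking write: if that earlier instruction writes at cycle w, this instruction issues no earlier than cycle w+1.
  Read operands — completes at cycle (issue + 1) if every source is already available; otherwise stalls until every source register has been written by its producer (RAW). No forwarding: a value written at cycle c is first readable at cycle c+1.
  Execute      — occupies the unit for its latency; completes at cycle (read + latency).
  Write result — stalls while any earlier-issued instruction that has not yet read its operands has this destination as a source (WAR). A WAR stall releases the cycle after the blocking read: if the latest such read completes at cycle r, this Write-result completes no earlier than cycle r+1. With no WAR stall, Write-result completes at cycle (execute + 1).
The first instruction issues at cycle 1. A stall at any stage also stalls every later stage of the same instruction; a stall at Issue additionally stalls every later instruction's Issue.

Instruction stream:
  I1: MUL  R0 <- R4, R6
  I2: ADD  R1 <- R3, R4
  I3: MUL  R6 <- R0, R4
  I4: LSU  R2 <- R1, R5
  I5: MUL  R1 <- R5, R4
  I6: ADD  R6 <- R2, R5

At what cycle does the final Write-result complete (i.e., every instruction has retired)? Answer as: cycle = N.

cycle = 27

c1: I1 dispatched to MUL
c2: I1 operands ready, I2 dispatched to ADD
c3: I2 operands ready
c5: I2 complete
c6: R1←I2
c8: I1 complete
c9: R0←I1
c10: I3 dispatched to MUL
c11: I3 operands ready, I4 dispatched to LSU
c12: I4 operands ready
c13: I4 complete
c14: R2←I4
c17: I3 complete
c18: R6←I3
c19: I5 dispatched to MUL
c20: I5 operands ready, I6 dispatched to ADD
c21: I6 operands ready
c23: I6 complete
c24: R6←I6
c26: I5 complete
c27: R1←I5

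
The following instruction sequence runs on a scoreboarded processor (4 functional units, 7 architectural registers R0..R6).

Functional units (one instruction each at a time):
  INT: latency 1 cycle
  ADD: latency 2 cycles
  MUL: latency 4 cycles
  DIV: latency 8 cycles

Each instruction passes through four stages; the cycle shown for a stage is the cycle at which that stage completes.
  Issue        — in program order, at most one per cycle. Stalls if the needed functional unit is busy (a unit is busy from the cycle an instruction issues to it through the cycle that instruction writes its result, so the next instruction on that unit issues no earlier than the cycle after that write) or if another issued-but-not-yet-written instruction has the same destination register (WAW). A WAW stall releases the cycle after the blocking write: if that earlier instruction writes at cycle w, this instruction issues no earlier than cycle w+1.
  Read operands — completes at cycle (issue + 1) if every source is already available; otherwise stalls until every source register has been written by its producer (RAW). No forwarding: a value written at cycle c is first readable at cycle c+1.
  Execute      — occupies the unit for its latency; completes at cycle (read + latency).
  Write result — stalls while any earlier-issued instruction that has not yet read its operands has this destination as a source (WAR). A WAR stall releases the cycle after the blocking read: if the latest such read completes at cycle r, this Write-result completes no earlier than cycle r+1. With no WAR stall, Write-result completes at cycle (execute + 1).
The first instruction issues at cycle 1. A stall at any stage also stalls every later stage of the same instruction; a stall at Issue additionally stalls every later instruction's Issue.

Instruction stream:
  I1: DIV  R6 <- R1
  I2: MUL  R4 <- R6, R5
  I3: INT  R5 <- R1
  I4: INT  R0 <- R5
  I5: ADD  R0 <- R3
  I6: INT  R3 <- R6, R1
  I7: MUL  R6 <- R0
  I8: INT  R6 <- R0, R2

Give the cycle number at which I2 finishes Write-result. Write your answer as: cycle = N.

cycle = 17

c1: issue I1 (DIV)
c2: I1 read-ops, issue I2 (MUL)
c3: issue I3 (INT)
c4: I3 read-ops
c5: I3 finished on INT
c10: I1 finished on DIV
c11: I1→R6
c12: I2 read-ops
c13: I3→R5
c14: issue I4 (INT)
c15: I4 read-ops
c16: I2 finished on MUL, I4 finished on INT
c17: I2→R4, I4→R0
c18: issue I5 (ADD)
c19: I5 read-ops, issue I6 (INT)
c20: I6 read-ops, issue I7 (MUL)
c21: I5 finished on ADD, I6 finished on INT
c22: I5→R0, I6→R3
c23: I7 read-ops
c27: I7 finished on MUL
c28: I7→R6
c29: issue I8 (INT)
c30: I8 read-ops
c31: I8 finished on INT
c32: I8→R6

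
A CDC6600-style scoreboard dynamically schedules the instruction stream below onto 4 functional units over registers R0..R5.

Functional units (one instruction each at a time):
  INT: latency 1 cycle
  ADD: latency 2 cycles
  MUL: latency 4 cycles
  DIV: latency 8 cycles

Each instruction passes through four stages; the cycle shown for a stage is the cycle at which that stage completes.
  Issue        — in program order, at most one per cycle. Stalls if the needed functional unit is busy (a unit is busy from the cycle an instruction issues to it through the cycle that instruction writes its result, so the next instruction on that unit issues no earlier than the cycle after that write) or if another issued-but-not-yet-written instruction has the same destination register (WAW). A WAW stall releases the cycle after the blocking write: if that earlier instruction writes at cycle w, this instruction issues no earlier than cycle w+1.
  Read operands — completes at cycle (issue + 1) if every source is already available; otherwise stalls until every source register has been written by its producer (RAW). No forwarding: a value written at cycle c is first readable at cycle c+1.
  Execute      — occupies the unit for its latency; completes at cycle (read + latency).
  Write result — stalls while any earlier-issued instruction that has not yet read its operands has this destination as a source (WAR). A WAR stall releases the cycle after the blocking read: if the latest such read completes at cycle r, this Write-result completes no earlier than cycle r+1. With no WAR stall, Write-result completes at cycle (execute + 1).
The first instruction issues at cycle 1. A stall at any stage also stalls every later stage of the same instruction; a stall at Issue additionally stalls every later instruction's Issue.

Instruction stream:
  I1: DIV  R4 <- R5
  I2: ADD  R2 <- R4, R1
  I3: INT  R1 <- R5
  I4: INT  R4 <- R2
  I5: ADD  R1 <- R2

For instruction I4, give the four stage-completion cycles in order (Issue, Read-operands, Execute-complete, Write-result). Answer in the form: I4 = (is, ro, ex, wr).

I1: IS=1 RO=2 EX=10 WR=11
I2: IS=2 RO=12 EX=14 WR=15  [RAW R4: wait I1 write@11]
I3: IS=3 RO=4 EX=5 WR=13  [WAR R1: wait I2 read@12]
I4: IS=14 RO=16 EX=17 WR=18  [struct: INT busy until I3 writes@13; RAW R2: wait I2 write@15]
I5: IS=16 RO=17 EX=19 WR=20  [struct: ADD busy until I2 writes@15]

I4 = (14, 16, 17, 18)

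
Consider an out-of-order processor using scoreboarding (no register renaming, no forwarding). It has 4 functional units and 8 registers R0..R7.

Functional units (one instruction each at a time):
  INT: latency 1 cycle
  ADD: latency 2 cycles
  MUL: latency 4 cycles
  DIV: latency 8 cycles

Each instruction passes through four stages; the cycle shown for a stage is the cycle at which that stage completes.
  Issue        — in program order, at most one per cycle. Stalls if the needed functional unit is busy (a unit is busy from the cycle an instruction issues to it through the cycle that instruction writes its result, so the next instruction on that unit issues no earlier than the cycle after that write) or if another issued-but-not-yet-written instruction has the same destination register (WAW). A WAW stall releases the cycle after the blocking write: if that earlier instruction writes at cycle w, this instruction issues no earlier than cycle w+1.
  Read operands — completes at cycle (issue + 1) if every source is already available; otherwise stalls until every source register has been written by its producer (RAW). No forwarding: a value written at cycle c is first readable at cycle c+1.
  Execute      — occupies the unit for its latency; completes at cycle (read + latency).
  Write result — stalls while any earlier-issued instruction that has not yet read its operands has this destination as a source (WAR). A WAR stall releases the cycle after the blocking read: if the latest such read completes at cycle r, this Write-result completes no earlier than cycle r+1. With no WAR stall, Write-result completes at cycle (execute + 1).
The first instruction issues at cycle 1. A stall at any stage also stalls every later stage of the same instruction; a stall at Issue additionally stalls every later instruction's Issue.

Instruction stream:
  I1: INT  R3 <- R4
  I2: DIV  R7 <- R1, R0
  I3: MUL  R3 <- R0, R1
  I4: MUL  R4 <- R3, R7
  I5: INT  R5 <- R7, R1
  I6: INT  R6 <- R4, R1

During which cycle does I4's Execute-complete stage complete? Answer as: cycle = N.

t=1  issue I1 (INT)
t=2  I1 read-ops · issue I2 (DIV)
t=3  I1 finished on INT · I2 read-ops
t=4  I1→R3
t=5  issue I3 (MUL)
t=6  I3 read-ops
t=10  I3 finished on MUL
t=11  I2 finished on DIV · I3→R3
t=12  I2→R7 · issue I4 (MUL)
t=13  I4 read-ops · issue I5 (INT)
t=14  I5 read-ops
t=15  I5 finished on INT
t=16  I5→R5
t=17  I4 finished on MUL · issue I6 (INT)
t=18  I4→R4
t=19  I6 read-ops
t=20  I6 finished on INT
t=21  I6→R6

cycle = 17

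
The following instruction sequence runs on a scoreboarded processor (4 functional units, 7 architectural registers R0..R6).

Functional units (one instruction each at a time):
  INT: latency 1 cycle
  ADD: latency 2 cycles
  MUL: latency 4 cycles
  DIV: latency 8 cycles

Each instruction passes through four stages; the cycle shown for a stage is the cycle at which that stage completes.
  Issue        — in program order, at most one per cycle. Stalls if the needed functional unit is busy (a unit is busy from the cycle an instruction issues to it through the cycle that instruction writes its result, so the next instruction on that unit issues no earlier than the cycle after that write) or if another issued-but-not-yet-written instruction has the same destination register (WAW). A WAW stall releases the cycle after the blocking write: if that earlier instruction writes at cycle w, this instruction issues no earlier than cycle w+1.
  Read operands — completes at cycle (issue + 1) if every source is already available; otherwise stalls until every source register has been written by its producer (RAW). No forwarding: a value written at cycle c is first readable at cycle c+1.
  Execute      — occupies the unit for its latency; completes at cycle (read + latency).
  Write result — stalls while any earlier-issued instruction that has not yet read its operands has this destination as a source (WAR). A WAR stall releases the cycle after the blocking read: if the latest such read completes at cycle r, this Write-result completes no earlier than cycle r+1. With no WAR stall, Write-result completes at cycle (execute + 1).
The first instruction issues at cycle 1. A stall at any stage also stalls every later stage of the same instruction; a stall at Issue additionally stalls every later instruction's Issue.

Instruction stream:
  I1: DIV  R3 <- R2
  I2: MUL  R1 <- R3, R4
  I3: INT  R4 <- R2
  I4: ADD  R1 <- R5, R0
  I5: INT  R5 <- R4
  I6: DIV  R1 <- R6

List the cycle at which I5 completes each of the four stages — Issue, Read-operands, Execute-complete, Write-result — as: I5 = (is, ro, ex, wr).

I5 = (19, 20, 21, 22)

I1  is:1  ro:2  ex:10  wr:11
I2  is:2  ro:12  ex:16  wr:17  — RAW R3: wait I1 write@11
I3  is:3  ro:4  ex:5  wr:13  — WAR R4: wait I2 read@12
I4  is:18  ro:19  ex:21  wr:22  — WAW R1: wait I2 write@17
I5  is:19  ro:20  ex:21  wr:22
I6  is:23  ro:24  ex:32  wr:33  — WAW R1: wait I4 write@22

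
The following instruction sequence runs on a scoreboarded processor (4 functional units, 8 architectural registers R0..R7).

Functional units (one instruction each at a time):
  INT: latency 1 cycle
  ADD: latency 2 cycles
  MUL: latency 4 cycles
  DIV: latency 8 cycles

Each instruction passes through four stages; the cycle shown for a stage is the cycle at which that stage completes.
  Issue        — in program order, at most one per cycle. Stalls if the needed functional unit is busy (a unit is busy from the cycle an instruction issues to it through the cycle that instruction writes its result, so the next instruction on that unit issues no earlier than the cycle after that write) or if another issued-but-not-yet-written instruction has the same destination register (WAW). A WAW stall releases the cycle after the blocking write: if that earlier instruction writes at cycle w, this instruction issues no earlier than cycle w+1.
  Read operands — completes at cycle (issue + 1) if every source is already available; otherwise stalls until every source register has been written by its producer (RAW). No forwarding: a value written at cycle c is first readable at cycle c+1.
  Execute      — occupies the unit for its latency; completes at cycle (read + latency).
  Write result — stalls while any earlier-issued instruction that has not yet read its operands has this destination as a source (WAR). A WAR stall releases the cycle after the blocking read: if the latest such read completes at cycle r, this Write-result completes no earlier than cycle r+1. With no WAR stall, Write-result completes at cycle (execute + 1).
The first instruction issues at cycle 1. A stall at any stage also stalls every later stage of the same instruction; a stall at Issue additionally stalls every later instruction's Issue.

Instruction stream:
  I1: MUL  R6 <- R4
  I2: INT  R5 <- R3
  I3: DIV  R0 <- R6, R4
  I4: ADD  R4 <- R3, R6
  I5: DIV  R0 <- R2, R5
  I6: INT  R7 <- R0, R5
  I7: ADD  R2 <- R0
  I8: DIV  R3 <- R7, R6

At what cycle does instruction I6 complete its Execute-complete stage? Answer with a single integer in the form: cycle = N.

cycle = 30

  I1 | 1 | 2 | 6 | 7
  I2 | 2 | 3 | 4 | 5
  I3 | 3 | 8 | 16 | 17   RAW R6: wait I1 write@7
  I4 | 4 | 8 | 10 | 11   RAW R6: wait I1 write@7
  I5 | 18 | 19 | 27 | 28   struct: DIV busy until I3 writes@17
  I6 | 19 | 29 | 30 | 31   RAW R0: wait I5 write@28
  I7 | 20 | 29 | 31 | 32   RAW R0: wait I5 write@28
  I8 | 29 | 32 | 40 | 41   struct: DIV busy until I5 writes@28 · RAW R7: wait I6 write@31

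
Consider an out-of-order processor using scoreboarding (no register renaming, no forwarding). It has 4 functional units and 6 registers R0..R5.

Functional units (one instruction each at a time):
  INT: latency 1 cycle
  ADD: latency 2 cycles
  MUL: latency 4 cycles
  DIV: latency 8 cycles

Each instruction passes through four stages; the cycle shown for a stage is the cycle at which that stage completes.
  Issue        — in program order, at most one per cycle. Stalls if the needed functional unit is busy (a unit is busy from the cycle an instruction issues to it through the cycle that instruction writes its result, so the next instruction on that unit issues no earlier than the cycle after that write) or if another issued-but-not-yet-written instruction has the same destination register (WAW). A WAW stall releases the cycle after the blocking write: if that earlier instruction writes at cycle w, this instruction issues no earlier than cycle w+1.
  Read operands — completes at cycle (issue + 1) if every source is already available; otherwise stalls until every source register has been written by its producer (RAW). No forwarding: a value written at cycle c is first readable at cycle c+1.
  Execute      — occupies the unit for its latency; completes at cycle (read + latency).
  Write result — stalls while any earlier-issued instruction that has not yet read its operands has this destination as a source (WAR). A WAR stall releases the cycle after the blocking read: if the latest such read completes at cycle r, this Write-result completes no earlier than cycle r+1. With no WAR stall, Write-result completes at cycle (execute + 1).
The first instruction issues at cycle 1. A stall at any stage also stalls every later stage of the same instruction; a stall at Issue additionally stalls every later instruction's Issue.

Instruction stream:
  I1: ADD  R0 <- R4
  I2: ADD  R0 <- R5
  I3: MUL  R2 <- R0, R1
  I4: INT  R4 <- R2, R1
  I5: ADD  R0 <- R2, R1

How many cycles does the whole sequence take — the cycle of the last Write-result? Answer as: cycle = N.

cycle = 20

I1  is:1  ro:2  ex:4  wr:5
I2  is:6  ro:7  ex:9  wr:10  — struct: ADD busy until I1 writes@5
I3  is:7  ro:11  ex:15  wr:16  — RAW R0: wait I2 write@10
I4  is:8  ro:17  ex:18  wr:19  — RAW R2: wait I3 write@16
I5  is:11  ro:17  ex:19  wr:20  — struct: ADD busy until I2 writes@10, RAW R2: wait I3 write@16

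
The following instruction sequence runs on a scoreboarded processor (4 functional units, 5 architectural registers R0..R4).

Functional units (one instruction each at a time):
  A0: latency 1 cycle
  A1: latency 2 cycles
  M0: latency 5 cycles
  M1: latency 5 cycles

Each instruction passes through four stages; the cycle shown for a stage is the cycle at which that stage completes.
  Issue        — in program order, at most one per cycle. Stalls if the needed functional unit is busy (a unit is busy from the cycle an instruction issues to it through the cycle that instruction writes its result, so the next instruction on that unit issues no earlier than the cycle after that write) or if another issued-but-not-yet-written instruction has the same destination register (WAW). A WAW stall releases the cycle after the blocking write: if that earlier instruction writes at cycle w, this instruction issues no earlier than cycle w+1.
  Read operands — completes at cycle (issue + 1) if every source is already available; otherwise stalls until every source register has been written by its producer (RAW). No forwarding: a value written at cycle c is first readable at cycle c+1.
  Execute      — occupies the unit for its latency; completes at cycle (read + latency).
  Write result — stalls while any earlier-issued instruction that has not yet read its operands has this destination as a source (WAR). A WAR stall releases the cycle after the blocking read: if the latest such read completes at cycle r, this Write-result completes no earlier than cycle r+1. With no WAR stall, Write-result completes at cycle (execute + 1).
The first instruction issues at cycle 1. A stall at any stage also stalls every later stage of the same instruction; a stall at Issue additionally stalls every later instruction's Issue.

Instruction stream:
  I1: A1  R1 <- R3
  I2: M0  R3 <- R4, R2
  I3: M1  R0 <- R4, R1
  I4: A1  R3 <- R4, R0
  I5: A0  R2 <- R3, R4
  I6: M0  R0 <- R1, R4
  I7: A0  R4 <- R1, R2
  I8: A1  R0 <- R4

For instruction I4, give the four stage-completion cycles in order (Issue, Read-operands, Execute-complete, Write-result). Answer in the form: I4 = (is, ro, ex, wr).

I4 = (10, 13, 15, 16)

[I1] 1/2/4/5
[I2] 2/3/8/9
[I3] 3/6/11/12  (RAW R1: wait I1 write@5)
[I4] 10/13/15/16  (WAW R3: wait I2 write@9; RAW R0: wait I3 write@12)
[I5] 11/17/18/19  (RAW R3: wait I4 write@16)
[I6] 13/14/19/20  (WAW R0: wait I3 write@12)
[I7] 20/21/22/23  (struct: A0 busy until I5 writes@19)
[I8] 21/24/26/27  (RAW R4: wait I7 write@23)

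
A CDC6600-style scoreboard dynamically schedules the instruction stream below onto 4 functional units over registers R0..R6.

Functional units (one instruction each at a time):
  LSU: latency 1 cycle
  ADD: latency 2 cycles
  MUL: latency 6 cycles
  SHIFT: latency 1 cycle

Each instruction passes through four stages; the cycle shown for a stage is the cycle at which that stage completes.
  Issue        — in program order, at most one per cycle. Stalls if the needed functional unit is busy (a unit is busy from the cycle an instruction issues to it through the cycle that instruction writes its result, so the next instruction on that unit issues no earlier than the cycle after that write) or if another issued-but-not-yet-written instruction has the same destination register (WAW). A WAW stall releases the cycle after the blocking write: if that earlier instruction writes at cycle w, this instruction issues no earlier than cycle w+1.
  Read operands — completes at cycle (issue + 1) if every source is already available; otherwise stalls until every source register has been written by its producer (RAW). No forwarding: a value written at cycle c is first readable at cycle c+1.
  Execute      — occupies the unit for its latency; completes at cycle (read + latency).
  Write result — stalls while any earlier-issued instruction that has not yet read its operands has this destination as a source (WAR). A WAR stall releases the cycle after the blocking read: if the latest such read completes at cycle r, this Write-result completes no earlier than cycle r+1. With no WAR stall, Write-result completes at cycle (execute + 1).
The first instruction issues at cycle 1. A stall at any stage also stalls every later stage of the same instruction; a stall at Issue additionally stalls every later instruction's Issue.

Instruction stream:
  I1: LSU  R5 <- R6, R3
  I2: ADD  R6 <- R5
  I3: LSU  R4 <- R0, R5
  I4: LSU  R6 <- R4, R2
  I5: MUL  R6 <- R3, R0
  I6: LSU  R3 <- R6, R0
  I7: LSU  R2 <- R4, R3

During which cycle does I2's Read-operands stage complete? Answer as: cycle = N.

[I1] 1/2/3/4
[I2] 2/5/7/8  (RAW R5: wait I1 write@4)
[I3] 5/6/7/8  (struct: LSU busy until I1 writes@4)
[I4] 9/10/11/12  (struct: LSU busy until I3 writes@8)
[I5] 13/14/20/21  (WAW R6: wait I4 write@12)
[I6] 14/22/23/24  (RAW R6: wait I5 write@21)
[I7] 25/26/27/28  (struct: LSU busy until I6 writes@24)

cycle = 5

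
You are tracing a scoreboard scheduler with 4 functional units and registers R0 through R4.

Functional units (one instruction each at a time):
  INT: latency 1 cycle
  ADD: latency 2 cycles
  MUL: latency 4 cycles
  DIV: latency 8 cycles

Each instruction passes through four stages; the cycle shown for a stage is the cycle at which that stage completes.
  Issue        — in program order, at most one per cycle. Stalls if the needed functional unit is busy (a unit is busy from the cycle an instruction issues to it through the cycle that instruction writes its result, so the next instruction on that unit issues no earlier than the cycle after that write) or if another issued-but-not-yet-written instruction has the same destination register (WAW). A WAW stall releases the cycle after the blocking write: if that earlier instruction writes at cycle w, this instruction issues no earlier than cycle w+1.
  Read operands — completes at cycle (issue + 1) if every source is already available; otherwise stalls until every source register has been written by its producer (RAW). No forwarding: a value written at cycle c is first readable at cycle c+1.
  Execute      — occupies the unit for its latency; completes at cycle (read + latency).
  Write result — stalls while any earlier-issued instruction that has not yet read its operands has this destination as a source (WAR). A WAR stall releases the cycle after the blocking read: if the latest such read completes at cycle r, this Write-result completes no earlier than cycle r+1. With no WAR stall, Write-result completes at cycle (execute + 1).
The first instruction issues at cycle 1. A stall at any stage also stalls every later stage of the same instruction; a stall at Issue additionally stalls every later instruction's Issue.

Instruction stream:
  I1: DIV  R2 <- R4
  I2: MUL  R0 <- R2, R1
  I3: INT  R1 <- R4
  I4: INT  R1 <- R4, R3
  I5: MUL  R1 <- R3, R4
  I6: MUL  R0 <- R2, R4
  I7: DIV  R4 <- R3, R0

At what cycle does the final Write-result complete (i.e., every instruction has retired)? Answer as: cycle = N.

I1: IS=1 RO=2 EX=10 WR=11
I2: IS=2 RO=12 EX=16 WR=17  [RAW R2: wait I1 write@11]
I3: IS=3 RO=4 EX=5 WR=13  [WAR R1: wait I2 read@12]
I4: IS=14 RO=15 EX=16 WR=17  [struct: INT busy until I3 writes@13]
I5: IS=18 RO=19 EX=23 WR=24  [WAW R1: wait I4 write@17]
I6: IS=25 RO=26 EX=30 WR=31  [struct: MUL busy until I5 writes@24]
I7: IS=26 RO=32 EX=40 WR=41  [RAW R0: wait I6 write@31]

cycle = 41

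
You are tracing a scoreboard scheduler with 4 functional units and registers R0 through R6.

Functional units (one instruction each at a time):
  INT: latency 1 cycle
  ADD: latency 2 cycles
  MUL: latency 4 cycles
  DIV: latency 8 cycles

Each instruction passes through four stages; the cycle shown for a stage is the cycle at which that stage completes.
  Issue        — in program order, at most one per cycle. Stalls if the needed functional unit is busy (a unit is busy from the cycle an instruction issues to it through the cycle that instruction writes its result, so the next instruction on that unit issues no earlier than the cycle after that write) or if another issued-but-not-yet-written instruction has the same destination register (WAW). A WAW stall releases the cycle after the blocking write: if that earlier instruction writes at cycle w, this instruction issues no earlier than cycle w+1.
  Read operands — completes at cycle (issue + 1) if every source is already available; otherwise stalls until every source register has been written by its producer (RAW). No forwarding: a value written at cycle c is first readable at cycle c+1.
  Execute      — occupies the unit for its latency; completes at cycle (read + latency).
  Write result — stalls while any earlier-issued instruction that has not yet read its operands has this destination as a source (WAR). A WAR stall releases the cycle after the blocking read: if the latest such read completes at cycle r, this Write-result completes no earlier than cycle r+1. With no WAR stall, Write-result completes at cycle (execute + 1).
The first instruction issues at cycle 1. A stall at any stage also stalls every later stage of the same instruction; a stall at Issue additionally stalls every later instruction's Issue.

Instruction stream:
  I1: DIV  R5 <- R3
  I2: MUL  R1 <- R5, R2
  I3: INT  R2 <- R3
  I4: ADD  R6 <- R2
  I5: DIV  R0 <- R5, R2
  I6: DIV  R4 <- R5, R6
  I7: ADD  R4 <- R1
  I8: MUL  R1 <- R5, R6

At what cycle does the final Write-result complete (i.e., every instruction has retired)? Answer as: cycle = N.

  I1 | 1 | 2 | 10 | 11
  I2 | 2 | 12 | 16 | 17   RAW R5: wait I1 write@11
  I3 | 3 | 4 | 5 | 13   WAR R2: wait I2 read@12
  I4 | 4 | 14 | 16 | 17   RAW R2: wait I3 write@13
  I5 | 12 | 14 | 22 | 23   struct: DIV busy until I1 writes@11 · RAW R2: wait I3 write@13
  I6 | 24 | 25 | 33 | 34   struct: DIV busy until I5 writes@23
  I7 | 35 | 36 | 38 | 39   WAW R4: wait I6 write@34
  I8 | 36 | 37 | 41 | 42

cycle = 42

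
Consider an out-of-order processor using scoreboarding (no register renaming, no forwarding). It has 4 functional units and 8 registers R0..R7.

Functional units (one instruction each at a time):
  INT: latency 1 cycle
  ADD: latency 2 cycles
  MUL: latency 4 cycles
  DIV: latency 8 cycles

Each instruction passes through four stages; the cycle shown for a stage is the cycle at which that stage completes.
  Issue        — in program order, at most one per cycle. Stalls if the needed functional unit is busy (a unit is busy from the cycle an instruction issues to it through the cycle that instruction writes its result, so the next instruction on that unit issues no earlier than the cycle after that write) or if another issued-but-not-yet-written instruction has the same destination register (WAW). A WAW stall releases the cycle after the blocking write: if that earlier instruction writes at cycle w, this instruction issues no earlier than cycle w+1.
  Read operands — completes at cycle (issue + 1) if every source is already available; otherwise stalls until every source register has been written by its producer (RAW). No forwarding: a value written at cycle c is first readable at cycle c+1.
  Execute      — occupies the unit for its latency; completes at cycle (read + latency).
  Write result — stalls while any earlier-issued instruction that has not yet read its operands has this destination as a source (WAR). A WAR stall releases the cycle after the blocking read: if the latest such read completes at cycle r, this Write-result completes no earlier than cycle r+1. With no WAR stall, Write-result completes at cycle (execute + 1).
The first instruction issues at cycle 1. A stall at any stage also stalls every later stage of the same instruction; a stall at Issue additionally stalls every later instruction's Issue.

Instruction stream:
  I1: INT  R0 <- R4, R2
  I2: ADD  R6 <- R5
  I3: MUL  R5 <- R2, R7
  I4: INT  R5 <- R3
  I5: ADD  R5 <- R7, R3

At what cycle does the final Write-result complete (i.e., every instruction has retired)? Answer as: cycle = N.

cycle = 18

[I1] 1/2/3/4
[I2] 2/3/5/6
[I3] 3/4/8/9
[I4] 10/11/12/13  (WAW R5: wait I3 write@9)
[I5] 14/15/17/18  (WAW R5: wait I4 write@13)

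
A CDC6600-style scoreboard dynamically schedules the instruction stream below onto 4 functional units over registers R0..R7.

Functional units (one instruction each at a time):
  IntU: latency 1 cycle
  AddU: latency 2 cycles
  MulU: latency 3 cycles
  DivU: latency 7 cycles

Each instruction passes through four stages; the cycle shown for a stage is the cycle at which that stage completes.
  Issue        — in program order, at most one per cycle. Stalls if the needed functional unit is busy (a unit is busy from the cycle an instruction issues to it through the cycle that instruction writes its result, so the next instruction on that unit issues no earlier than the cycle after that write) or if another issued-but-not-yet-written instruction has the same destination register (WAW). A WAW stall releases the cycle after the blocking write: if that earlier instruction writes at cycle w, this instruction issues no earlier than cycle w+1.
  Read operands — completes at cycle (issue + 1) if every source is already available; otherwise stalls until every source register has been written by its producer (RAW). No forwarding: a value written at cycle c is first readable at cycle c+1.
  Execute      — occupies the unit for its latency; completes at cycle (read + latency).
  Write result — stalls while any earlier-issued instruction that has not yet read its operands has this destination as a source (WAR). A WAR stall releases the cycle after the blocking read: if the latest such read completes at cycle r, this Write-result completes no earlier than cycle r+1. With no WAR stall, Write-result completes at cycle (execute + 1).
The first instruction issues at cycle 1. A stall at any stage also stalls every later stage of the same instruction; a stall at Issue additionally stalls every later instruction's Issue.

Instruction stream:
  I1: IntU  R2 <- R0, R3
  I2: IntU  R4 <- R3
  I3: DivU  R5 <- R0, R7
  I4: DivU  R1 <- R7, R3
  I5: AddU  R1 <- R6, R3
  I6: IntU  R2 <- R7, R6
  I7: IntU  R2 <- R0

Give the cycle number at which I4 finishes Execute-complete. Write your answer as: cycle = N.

[I1] 1/2/3/4
[I2] 5/6/7/8  (struct: IntU busy until I1 writes@4)
[I3] 6/7/14/15
[I4] 16/17/24/25  (struct: DivU busy until I3 writes@15)
[I5] 26/27/29/30  (WAW R1: wait I4 write@25)
[I6] 27/28/29/30
[I7] 31/32/33/34  (struct: IntU busy until I6 writes@30)

cycle = 24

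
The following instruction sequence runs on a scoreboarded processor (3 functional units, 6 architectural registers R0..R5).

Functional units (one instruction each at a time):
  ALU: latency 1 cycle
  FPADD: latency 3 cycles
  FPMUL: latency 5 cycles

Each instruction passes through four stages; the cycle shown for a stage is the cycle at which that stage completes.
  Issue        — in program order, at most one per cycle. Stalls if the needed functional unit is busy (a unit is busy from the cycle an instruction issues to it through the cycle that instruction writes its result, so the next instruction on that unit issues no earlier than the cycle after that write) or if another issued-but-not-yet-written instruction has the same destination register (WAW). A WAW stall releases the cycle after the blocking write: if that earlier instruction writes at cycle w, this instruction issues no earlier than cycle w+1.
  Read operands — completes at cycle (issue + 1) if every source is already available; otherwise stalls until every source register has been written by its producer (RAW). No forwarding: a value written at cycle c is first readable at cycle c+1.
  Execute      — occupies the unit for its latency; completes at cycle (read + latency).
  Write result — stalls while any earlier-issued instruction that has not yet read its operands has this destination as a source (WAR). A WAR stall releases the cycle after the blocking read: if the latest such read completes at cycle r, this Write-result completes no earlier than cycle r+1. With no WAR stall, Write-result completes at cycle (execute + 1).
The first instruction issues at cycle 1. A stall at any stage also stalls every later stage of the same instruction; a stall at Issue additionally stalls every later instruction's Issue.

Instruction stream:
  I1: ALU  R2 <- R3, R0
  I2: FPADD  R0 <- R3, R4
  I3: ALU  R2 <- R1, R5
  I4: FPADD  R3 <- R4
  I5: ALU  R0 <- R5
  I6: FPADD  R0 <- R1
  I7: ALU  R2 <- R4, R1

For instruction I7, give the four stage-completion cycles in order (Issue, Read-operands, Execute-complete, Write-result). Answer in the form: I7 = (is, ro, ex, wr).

I7 = (15, 16, 17, 18)

t=1  I1 dispatched to ALU
t=2  I1 operands ready; I2 dispatched to FPADD
t=3  I1 complete; I2 operands ready
t=4  R2←I1
t=5  I3 dispatched to ALU
t=6  I2 complete; I3 operands ready
t=7  R0←I2; I3 complete
t=8  R2←I3; I4 dispatched to FPADD
t=9  I4 operands ready; I5 dispatched to ALU
t=10  I5 operands ready
t=11  I5 complete
t=12  I4 complete; R0←I5
t=13  R3←I4
t=14  I6 dispatched to FPADD
t=15  I6 operands ready; I7 dispatched to ALU
t=16  I7 operands ready
t=17  I7 complete
t=18  I6 complete; R2←I7
t=19  R0←I6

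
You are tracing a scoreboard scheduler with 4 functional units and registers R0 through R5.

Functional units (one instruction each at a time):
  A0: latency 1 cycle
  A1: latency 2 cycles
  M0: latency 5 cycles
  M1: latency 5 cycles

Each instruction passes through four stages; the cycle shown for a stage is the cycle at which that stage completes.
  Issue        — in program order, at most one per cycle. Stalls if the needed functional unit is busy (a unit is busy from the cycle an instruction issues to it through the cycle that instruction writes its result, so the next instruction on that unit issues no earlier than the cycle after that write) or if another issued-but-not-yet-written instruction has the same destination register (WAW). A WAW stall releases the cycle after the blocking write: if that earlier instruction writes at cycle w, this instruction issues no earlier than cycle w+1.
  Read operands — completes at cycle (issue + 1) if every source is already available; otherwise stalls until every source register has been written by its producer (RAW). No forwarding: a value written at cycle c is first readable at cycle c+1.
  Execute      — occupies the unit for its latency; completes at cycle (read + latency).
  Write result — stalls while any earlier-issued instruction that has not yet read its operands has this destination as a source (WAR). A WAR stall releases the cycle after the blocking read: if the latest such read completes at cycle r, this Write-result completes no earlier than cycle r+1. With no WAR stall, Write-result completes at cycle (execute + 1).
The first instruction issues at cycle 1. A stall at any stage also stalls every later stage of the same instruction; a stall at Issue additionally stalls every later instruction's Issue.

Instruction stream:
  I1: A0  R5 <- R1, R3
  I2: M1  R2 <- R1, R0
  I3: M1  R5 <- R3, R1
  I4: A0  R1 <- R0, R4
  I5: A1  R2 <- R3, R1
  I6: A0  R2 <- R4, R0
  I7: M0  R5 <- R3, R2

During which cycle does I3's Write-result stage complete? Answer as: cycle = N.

cycle = 17

[1] I1 dispatched to A0
[2] I1 operands ready, I2 dispatched to M1
[3] I1 complete, I2 operands ready
[4] R5←I1
[8] I2 complete
[9] R2←I2
[10] I3 dispatched to M1
[11] I3 operands ready, I4 dispatched to A0
[12] I4 operands ready, I5 dispatched to A1
[13] I4 complete
[14] R1←I4
[15] I5 operands ready
[16] I3 complete
[17] R5←I3, I5 complete
[18] R2←I5
[19] I6 dispatched to A0
[20] I6 operands ready, I7 dispatched to M0
[21] I6 complete
[22] R2←I6
[23] I7 operands ready
[28] I7 complete
[29] R5←I7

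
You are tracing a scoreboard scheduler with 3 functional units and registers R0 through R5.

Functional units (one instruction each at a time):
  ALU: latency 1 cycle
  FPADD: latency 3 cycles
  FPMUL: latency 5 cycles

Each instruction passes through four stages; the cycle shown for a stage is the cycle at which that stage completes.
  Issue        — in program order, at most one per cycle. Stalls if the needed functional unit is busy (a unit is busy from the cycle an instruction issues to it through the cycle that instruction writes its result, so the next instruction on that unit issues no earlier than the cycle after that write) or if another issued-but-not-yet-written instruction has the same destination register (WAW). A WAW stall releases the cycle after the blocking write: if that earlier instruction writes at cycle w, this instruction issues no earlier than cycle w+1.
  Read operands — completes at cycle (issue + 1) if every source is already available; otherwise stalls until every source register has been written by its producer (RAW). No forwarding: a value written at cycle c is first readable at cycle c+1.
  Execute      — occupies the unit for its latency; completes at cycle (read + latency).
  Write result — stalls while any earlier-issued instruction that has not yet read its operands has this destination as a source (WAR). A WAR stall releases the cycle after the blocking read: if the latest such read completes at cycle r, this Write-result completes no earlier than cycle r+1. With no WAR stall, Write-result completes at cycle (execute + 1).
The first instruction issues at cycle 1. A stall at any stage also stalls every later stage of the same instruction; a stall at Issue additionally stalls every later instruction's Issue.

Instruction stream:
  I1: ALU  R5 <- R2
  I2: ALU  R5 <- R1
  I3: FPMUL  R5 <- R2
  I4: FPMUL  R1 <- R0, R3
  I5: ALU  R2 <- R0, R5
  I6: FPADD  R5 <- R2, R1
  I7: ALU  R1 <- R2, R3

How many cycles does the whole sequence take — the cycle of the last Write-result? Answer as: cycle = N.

cycle = 29

I1 -> (1, 2, 3, 4)
I2 -> (5, 6, 7, 8)  // struct: ALU busy until I1 writes@4
I3 -> (9, 10, 15, 16)  // WAW R5: wait I2 write@8
I4 -> (17, 18, 23, 24)  // struct: FPMUL busy until I3 writes@16
I5 -> (18, 19, 20, 21)
I6 -> (19, 25, 28, 29)  // RAW R1: wait I4 write@24
I7 -> (25, 26, 27, 28)  // WAW R1: wait I4 write@24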